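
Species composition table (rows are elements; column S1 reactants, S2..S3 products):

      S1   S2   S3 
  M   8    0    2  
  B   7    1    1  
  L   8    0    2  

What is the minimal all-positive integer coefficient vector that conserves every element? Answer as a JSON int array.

M: 1·8 = 8 | 3·0+4·2 = 8
B: 1·7 = 7 | 3·1+4·1 = 7
L: 1·8 = 8 | 3·0+4·2 = 8
gcd(1,3,4) = 1

Coefficients: [1, 3, 4]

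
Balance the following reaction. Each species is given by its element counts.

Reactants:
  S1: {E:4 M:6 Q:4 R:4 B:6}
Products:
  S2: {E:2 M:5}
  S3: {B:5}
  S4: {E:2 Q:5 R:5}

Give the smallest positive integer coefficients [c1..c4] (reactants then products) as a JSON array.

Coefficients: [5, 6, 6, 4]

E: 5·4 = 20 | 6·2+6·0+4·2 = 20
M: 5·6 = 30 | 6·5+6·0+4·0 = 30
Q: 5·4 = 20 | 6·0+6·0+4·5 = 20
R: 5·4 = 20 | 6·0+6·0+4·5 = 20
B: 5·6 = 30 | 6·0+6·5+4·0 = 30
gcd(5,6,6,4) = 1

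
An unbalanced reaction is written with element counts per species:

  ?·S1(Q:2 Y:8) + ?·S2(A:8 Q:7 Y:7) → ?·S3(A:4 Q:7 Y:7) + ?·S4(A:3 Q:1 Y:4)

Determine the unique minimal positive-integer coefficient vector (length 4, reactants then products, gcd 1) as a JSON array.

Coefficients: [2, 3, 3, 4]

A: 2·0+3·8 = 24 | 3·4+4·3 = 24
Q: 2·2+3·7 = 25 | 3·7+4·1 = 25
Y: 2·8+3·7 = 37 | 3·7+4·4 = 37
gcd(2,3,3,4) = 1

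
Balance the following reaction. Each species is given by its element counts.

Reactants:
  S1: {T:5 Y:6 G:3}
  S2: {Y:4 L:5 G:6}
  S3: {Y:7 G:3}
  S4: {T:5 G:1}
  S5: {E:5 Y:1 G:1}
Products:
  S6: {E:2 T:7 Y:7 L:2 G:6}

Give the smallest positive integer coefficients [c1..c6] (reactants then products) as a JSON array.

Coefficients: [3, 2, 1, 4, 2, 5]

E: 3·0+2·0+1·0+4·0+2·5 = 10 | 5·2 = 10
T: 3·5+2·0+1·0+4·5+2·0 = 35 | 5·7 = 35
Y: 3·6+2·4+1·7+4·0+2·1 = 35 | 5·7 = 35
L: 3·0+2·5+1·0+4·0+2·0 = 10 | 5·2 = 10
G: 3·3+2·6+1·3+4·1+2·1 = 30 | 5·6 = 30
gcd(3,2,1,4,2,5) = 1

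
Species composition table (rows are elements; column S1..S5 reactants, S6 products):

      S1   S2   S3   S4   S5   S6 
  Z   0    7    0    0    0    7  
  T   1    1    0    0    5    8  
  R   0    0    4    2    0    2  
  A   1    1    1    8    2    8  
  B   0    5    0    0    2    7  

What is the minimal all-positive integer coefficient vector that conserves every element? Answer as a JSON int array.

Z: 6·0+3·7+1·0+1·0+3·0 = 21 | 3·7 = 21
T: 6·1+3·1+1·0+1·0+3·5 = 24 | 3·8 = 24
R: 6·0+3·0+1·4+1·2+3·0 = 6 | 3·2 = 6
A: 6·1+3·1+1·1+1·8+3·2 = 24 | 3·8 = 24
B: 6·0+3·5+1·0+1·0+3·2 = 21 | 3·7 = 21
gcd(6,3,1,1,3,3) = 1

Coefficients: [6, 3, 1, 1, 3, 3]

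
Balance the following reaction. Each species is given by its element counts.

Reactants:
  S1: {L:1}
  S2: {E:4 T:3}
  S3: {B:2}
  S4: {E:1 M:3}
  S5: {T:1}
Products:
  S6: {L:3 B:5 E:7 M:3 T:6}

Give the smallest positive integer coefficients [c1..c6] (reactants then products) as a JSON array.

Coefficients: [6, 3, 5, 2, 3, 2]

L: 6·1+3·0+5·0+2·0+3·0 = 6 | 2·3 = 6
B: 6·0+3·0+5·2+2·0+3·0 = 10 | 2·5 = 10
E: 6·0+3·4+5·0+2·1+3·0 = 14 | 2·7 = 14
M: 6·0+3·0+5·0+2·3+3·0 = 6 | 2·3 = 6
T: 6·0+3·3+5·0+2·0+3·1 = 12 | 2·6 = 12
gcd(6,3,5,2,3,2) = 1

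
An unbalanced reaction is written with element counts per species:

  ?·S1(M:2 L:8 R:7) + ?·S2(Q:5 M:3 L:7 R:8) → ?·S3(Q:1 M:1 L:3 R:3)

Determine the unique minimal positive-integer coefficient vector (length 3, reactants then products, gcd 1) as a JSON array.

Q: 1·0+1·5 = 5 | 5·1 = 5
M: 1·2+1·3 = 5 | 5·1 = 5
L: 1·8+1·7 = 15 | 5·3 = 15
R: 1·7+1·8 = 15 | 5·3 = 15
gcd(1,1,5) = 1

Coefficients: [1, 1, 5]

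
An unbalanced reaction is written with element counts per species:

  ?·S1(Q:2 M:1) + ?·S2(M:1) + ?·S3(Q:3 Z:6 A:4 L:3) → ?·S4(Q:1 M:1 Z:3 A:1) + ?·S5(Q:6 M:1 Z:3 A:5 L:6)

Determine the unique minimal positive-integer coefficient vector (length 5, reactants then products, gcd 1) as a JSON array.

Coefficients: [3, 5, 4, 6, 2]

Q: 3·2+5·0+4·3 = 18 | 6·1+2·6 = 18
M: 3·1+5·1+4·0 = 8 | 6·1+2·1 = 8
Z: 3·0+5·0+4·6 = 24 | 6·3+2·3 = 24
A: 3·0+5·0+4·4 = 16 | 6·1+2·5 = 16
L: 3·0+5·0+4·3 = 12 | 6·0+2·6 = 12
gcd(3,5,4,6,2) = 1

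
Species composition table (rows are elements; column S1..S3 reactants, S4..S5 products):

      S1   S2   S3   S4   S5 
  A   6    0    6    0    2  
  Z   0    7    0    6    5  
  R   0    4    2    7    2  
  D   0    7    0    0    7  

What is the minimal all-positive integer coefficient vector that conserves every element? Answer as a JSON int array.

A: 1·6+6·0+1·6 = 12 | 2·0+6·2 = 12
Z: 1·0+6·7+1·0 = 42 | 2·6+6·5 = 42
R: 1·0+6·4+1·2 = 26 | 2·7+6·2 = 26
D: 1·0+6·7+1·0 = 42 | 2·0+6·7 = 42
gcd(1,6,1,2,6) = 1

Coefficients: [1, 6, 1, 2, 6]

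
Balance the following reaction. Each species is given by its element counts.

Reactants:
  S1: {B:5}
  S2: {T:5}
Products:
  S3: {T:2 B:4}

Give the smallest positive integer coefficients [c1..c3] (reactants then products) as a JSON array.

Coefficients: [4, 2, 5]

T: 4·0+2·5 = 10 | 5·2 = 10
B: 4·5+2·0 = 20 | 5·4 = 20
gcd(4,2,5) = 1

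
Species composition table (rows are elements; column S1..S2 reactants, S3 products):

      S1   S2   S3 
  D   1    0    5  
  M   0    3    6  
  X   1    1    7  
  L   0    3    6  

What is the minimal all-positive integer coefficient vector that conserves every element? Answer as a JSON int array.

D: 5·1+2·0 = 5 | 1·5 = 5
M: 5·0+2·3 = 6 | 1·6 = 6
X: 5·1+2·1 = 7 | 1·7 = 7
L: 5·0+2·3 = 6 | 1·6 = 6
gcd(5,2,1) = 1

Coefficients: [5, 2, 1]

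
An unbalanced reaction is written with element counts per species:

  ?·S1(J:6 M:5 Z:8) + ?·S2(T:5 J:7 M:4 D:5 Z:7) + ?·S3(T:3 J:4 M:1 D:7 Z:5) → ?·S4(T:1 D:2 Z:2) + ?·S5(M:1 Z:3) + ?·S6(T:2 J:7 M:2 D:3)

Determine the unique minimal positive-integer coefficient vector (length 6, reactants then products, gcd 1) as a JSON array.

Coefficients: [1, 1, 2, 5, 5, 3]

T: 1·0+1·5+2·3 = 11 | 5·1+5·0+3·2 = 11
J: 1·6+1·7+2·4 = 21 | 5·0+5·0+3·7 = 21
M: 1·5+1·4+2·1 = 11 | 5·0+5·1+3·2 = 11
D: 1·0+1·5+2·7 = 19 | 5·2+5·0+3·3 = 19
Z: 1·8+1·7+2·5 = 25 | 5·2+5·3+3·0 = 25
gcd(1,1,2,5,5,3) = 1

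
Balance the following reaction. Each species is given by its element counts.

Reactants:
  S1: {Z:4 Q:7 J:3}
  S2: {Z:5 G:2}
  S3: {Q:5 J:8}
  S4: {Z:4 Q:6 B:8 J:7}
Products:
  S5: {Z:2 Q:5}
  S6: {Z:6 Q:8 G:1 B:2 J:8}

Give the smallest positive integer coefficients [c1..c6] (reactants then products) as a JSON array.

Coefficients: [3, 2, 2, 1, 1, 4]

Z: 3·4+2·5+2·0+1·4 = 26 | 1·2+4·6 = 26
Q: 3·7+2·0+2·5+1·6 = 37 | 1·5+4·8 = 37
G: 3·0+2·2+2·0+1·0 = 4 | 1·0+4·1 = 4
B: 3·0+2·0+2·0+1·8 = 8 | 1·0+4·2 = 8
J: 3·3+2·0+2·8+1·7 = 32 | 1·0+4·8 = 32
gcd(3,2,2,1,1,4) = 1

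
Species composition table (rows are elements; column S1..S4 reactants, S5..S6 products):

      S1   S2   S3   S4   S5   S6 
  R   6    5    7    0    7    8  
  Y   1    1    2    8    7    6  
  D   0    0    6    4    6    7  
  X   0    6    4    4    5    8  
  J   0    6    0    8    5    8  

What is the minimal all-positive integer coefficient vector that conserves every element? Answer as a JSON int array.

Coefficients: [3, 1, 5, 5, 6, 2]

R: 3·6+1·5+5·7+5·0 = 58 | 6·7+2·8 = 58
Y: 3·1+1·1+5·2+5·8 = 54 | 6·7+2·6 = 54
D: 3·0+1·0+5·6+5·4 = 50 | 6·6+2·7 = 50
X: 3·0+1·6+5·4+5·4 = 46 | 6·5+2·8 = 46
J: 3·0+1·6+5·0+5·8 = 46 | 6·5+2·8 = 46
gcd(3,1,5,5,6,2) = 1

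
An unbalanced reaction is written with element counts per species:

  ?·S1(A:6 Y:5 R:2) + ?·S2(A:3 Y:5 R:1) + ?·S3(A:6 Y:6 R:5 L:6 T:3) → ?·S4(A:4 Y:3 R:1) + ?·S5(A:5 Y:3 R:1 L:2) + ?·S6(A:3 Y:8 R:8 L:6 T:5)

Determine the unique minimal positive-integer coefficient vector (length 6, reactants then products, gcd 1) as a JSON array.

A: 5·6+1·3+5·6 = 63 | 6·4+6·5+3·3 = 63
Y: 5·5+1·5+5·6 = 60 | 6·3+6·3+3·8 = 60
R: 5·2+1·1+5·5 = 36 | 6·1+6·1+3·8 = 36
L: 5·0+1·0+5·6 = 30 | 6·0+6·2+3·6 = 30
T: 5·0+1·0+5·3 = 15 | 6·0+6·0+3·5 = 15
gcd(5,1,5,6,6,3) = 1

Coefficients: [5, 1, 5, 6, 6, 3]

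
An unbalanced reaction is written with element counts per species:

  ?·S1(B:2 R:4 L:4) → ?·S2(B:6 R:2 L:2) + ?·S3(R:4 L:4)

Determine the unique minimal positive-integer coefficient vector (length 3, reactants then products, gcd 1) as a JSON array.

Coefficients: [6, 2, 5]

B: 6·2 = 12 | 2·6+5·0 = 12
R: 6·4 = 24 | 2·2+5·4 = 24
L: 6·4 = 24 | 2·2+5·4 = 24
gcd(6,2,5) = 1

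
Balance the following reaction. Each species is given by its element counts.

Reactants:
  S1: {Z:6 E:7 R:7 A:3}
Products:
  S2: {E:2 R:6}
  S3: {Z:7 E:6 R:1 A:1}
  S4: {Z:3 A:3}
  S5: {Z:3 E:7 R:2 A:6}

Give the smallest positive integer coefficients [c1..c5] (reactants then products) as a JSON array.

Z: 5·6 = 30 | 5·0+3·7+2·3+1·3 = 30
E: 5·7 = 35 | 5·2+3·6+2·0+1·7 = 35
R: 5·7 = 35 | 5·6+3·1+2·0+1·2 = 35
A: 5·3 = 15 | 5·0+3·1+2·3+1·6 = 15
gcd(5,5,3,2,1) = 1

Coefficients: [5, 5, 3, 2, 1]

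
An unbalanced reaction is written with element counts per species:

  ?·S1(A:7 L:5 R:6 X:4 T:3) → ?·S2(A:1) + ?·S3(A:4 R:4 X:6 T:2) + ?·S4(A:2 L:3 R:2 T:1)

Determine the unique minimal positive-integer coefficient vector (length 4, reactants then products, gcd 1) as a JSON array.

A: 3·7 = 21 | 3·1+2·4+5·2 = 21
L: 3·5 = 15 | 3·0+2·0+5·3 = 15
R: 3·6 = 18 | 3·0+2·4+5·2 = 18
X: 3·4 = 12 | 3·0+2·6+5·0 = 12
T: 3·3 = 9 | 3·0+2·2+5·1 = 9
gcd(3,3,2,5) = 1

Coefficients: [3, 3, 2, 5]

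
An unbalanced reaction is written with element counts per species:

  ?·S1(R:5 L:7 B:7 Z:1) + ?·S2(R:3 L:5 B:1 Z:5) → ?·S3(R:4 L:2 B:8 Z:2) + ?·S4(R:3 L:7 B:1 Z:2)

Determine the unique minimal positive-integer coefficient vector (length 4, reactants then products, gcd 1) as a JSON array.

R: 5·5+3·3 = 34 | 4·4+6·3 = 34
L: 5·7+3·5 = 50 | 4·2+6·7 = 50
B: 5·7+3·1 = 38 | 4·8+6·1 = 38
Z: 5·1+3·5 = 20 | 4·2+6·2 = 20
gcd(5,3,4,6) = 1

Coefficients: [5, 3, 4, 6]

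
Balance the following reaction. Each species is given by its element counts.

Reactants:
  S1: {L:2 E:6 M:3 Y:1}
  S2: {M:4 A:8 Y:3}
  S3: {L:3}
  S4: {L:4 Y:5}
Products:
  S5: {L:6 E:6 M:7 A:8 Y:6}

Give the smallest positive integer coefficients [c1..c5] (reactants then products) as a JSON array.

L: 5·2+5·0+4·3+2·4 = 30 | 5·6 = 30
E: 5·6+5·0+4·0+2·0 = 30 | 5·6 = 30
M: 5·3+5·4+4·0+2·0 = 35 | 5·7 = 35
A: 5·0+5·8+4·0+2·0 = 40 | 5·8 = 40
Y: 5·1+5·3+4·0+2·5 = 30 | 5·6 = 30
gcd(5,5,4,2,5) = 1

Coefficients: [5, 5, 4, 2, 5]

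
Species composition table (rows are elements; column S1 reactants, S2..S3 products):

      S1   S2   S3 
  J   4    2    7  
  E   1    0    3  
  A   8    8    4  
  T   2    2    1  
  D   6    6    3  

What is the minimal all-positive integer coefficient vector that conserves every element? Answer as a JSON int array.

Coefficients: [6, 5, 2]

J: 6·4 = 24 | 5·2+2·7 = 24
E: 6·1 = 6 | 5·0+2·3 = 6
A: 6·8 = 48 | 5·8+2·4 = 48
T: 6·2 = 12 | 5·2+2·1 = 12
D: 6·6 = 36 | 5·6+2·3 = 36
gcd(6,5,2) = 1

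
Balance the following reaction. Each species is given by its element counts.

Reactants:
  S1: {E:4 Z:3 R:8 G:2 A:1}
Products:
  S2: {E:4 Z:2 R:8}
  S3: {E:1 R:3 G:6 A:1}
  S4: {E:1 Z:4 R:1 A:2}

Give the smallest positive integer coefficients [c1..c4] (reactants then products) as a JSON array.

E: 6·4 = 24 | 5·4+2·1+2·1 = 24
Z: 6·3 = 18 | 5·2+2·0+2·4 = 18
R: 6·8 = 48 | 5·8+2·3+2·1 = 48
G: 6·2 = 12 | 5·0+2·6+2·0 = 12
A: 6·1 = 6 | 5·0+2·1+2·2 = 6
gcd(6,5,2,2) = 1

Coefficients: [6, 5, 2, 2]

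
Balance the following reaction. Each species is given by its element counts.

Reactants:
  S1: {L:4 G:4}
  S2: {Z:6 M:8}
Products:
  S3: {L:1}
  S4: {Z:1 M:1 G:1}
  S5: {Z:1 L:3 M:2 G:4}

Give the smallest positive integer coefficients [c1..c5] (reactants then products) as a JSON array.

Coefficients: [3, 1, 6, 4, 2]

Z: 3·0+1·6 = 6 | 6·0+4·1+2·1 = 6
L: 3·4+1·0 = 12 | 6·1+4·0+2·3 = 12
M: 3·0+1·8 = 8 | 6·0+4·1+2·2 = 8
G: 3·4+1·0 = 12 | 6·0+4·1+2·4 = 12
gcd(3,1,6,4,2) = 1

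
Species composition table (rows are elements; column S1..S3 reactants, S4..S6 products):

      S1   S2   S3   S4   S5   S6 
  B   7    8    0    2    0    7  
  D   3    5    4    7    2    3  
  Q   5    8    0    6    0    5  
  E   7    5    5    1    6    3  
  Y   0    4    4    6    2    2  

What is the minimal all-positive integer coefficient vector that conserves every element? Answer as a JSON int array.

Coefficients: [1, 4, 4, 2, 5, 5]

B: 1·7+4·8+4·0 = 39 | 2·2+5·0+5·7 = 39
D: 1·3+4·5+4·4 = 39 | 2·7+5·2+5·3 = 39
Q: 1·5+4·8+4·0 = 37 | 2·6+5·0+5·5 = 37
E: 1·7+4·5+4·5 = 47 | 2·1+5·6+5·3 = 47
Y: 1·0+4·4+4·4 = 32 | 2·6+5·2+5·2 = 32
gcd(1,4,4,2,5,5) = 1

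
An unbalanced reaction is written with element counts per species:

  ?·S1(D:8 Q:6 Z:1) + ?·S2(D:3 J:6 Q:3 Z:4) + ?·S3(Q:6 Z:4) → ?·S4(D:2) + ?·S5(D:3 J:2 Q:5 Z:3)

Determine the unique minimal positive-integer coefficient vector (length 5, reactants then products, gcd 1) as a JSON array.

Coefficients: [1, 1, 1, 1, 3]

D: 1·8+1·3+1·0 = 11 | 1·2+3·3 = 11
J: 1·0+1·6+1·0 = 6 | 1·0+3·2 = 6
Q: 1·6+1·3+1·6 = 15 | 1·0+3·5 = 15
Z: 1·1+1·4+1·4 = 9 | 1·0+3·3 = 9
gcd(1,1,1,1,3) = 1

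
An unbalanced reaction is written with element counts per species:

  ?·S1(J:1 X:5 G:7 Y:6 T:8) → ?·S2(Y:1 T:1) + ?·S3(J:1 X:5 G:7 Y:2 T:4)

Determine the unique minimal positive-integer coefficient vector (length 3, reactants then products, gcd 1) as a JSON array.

Coefficients: [1, 4, 1]

J: 1·1 = 1 | 4·0+1·1 = 1
X: 1·5 = 5 | 4·0+1·5 = 5
G: 1·7 = 7 | 4·0+1·7 = 7
Y: 1·6 = 6 | 4·1+1·2 = 6
T: 1·8 = 8 | 4·1+1·4 = 8
gcd(1,4,1) = 1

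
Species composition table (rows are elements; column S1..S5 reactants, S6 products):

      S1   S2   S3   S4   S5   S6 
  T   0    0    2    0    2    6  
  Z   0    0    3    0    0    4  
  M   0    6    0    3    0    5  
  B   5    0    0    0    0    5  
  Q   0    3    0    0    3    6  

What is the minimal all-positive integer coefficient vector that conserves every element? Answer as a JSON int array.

T: 3·0+1·0+4·2+3·0+5·2 = 18 | 3·6 = 18
Z: 3·0+1·0+4·3+3·0+5·0 = 12 | 3·4 = 12
M: 3·0+1·6+4·0+3·3+5·0 = 15 | 3·5 = 15
B: 3·5+1·0+4·0+3·0+5·0 = 15 | 3·5 = 15
Q: 3·0+1·3+4·0+3·0+5·3 = 18 | 3·6 = 18
gcd(3,1,4,3,5,3) = 1

Coefficients: [3, 1, 4, 3, 5, 3]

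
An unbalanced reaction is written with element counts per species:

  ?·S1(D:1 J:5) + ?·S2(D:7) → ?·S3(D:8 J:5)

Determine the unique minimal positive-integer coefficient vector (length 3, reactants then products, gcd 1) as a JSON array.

Coefficients: [1, 1, 1]

D: 1·1+1·7 = 8 | 1·8 = 8
J: 1·5+1·0 = 5 | 1·5 = 5
gcd(1,1,1) = 1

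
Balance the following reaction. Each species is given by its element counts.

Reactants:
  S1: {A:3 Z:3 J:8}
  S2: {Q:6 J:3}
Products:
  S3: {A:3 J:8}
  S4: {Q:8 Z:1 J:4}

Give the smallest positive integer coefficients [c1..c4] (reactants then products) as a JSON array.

Coefficients: [1, 4, 1, 3]

Q: 1·0+4·6 = 24 | 1·0+3·8 = 24
A: 1·3+4·0 = 3 | 1·3+3·0 = 3
Z: 1·3+4·0 = 3 | 1·0+3·1 = 3
J: 1·8+4·3 = 20 | 1·8+3·4 = 20
gcd(1,4,1,3) = 1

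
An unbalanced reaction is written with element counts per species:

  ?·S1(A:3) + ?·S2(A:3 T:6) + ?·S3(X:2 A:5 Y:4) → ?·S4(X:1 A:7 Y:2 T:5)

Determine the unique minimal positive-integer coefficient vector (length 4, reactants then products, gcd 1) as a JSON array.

Coefficients: [4, 5, 3, 6]

X: 4·0+5·0+3·2 = 6 | 6·1 = 6
A: 4·3+5·3+3·5 = 42 | 6·7 = 42
Y: 4·0+5·0+3·4 = 12 | 6·2 = 12
T: 4·0+5·6+3·0 = 30 | 6·5 = 30
gcd(4,5,3,6) = 1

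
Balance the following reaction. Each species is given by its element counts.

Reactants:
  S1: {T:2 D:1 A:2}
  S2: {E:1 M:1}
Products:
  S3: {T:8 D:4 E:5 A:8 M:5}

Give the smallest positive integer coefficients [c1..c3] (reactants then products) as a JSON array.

Coefficients: [4, 5, 1]

T: 4·2+5·0 = 8 | 1·8 = 8
D: 4·1+5·0 = 4 | 1·4 = 4
E: 4·0+5·1 = 5 | 1·5 = 5
A: 4·2+5·0 = 8 | 1·8 = 8
M: 4·0+5·1 = 5 | 1·5 = 5
gcd(4,5,1) = 1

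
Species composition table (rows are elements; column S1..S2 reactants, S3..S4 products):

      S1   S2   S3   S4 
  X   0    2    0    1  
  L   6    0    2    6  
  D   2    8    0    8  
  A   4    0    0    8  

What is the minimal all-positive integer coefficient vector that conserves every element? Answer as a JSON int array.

Coefficients: [4, 1, 6, 2]

X: 4·0+1·2 = 2 | 6·0+2·1 = 2
L: 4·6+1·0 = 24 | 6·2+2·6 = 24
D: 4·2+1·8 = 16 | 6·0+2·8 = 16
A: 4·4+1·0 = 16 | 6·0+2·8 = 16
gcd(4,1,6,2) = 1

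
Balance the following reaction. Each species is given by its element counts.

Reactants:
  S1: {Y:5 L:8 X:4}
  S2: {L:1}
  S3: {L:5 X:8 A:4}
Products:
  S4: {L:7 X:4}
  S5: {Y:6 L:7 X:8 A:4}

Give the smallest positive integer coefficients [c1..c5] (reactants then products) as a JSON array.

Coefficients: [6, 4, 5, 6, 5]

Y: 6·5+4·0+5·0 = 30 | 6·0+5·6 = 30
L: 6·8+4·1+5·5 = 77 | 6·7+5·7 = 77
X: 6·4+4·0+5·8 = 64 | 6·4+5·8 = 64
A: 6·0+4·0+5·4 = 20 | 6·0+5·4 = 20
gcd(6,4,5,6,5) = 1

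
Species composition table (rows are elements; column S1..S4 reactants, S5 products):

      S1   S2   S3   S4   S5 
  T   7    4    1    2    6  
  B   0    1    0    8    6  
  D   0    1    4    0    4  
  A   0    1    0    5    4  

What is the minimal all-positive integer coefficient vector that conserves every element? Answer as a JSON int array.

Coefficients: [1, 4, 5, 4, 6]

T: 1·7+4·4+5·1+4·2 = 36 | 6·6 = 36
B: 1·0+4·1+5·0+4·8 = 36 | 6·6 = 36
D: 1·0+4·1+5·4+4·0 = 24 | 6·4 = 24
A: 1·0+4·1+5·0+4·5 = 24 | 6·4 = 24
gcd(1,4,5,4,6) = 1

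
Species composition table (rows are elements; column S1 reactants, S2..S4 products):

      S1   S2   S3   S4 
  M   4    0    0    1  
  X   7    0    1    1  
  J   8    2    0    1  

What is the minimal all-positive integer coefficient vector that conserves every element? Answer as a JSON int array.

M: 1·4 = 4 | 2·0+3·0+4·1 = 4
X: 1·7 = 7 | 2·0+3·1+4·1 = 7
J: 1·8 = 8 | 2·2+3·0+4·1 = 8
gcd(1,2,3,4) = 1

Coefficients: [1, 2, 3, 4]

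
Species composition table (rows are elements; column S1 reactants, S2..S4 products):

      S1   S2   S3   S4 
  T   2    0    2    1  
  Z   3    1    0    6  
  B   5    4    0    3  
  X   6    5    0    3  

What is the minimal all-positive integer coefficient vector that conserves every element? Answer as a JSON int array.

Coefficients: [6, 6, 5, 2]

T: 6·2 = 12 | 6·0+5·2+2·1 = 12
Z: 6·3 = 18 | 6·1+5·0+2·6 = 18
B: 6·5 = 30 | 6·4+5·0+2·3 = 30
X: 6·6 = 36 | 6·5+5·0+2·3 = 36
gcd(6,6,5,2) = 1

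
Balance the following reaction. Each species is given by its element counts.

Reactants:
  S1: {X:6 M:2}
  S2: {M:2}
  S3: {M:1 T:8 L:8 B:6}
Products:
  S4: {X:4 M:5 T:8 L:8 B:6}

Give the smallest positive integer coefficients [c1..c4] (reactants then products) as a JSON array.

X: 2·6+4·0+3·0 = 12 | 3·4 = 12
M: 2·2+4·2+3·1 = 15 | 3·5 = 15
T: 2·0+4·0+3·8 = 24 | 3·8 = 24
L: 2·0+4·0+3·8 = 24 | 3·8 = 24
B: 2·0+4·0+3·6 = 18 | 3·6 = 18
gcd(2,4,3,3) = 1

Coefficients: [2, 4, 3, 3]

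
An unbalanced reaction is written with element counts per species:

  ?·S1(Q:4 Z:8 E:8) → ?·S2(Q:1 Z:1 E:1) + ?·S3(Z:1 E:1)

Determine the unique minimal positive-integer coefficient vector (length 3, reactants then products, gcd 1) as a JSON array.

Q: 1·4 = 4 | 4·1+4·0 = 4
Z: 1·8 = 8 | 4·1+4·1 = 8
E: 1·8 = 8 | 4·1+4·1 = 8
gcd(1,4,4) = 1

Coefficients: [1, 4, 4]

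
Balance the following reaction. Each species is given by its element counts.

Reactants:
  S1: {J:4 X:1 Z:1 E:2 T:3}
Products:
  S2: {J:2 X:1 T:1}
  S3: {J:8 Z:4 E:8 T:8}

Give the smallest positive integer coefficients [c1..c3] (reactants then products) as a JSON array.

Coefficients: [4, 4, 1]

J: 4·4 = 16 | 4·2+1·8 = 16
X: 4·1 = 4 | 4·1+1·0 = 4
Z: 4·1 = 4 | 4·0+1·4 = 4
E: 4·2 = 8 | 4·0+1·8 = 8
T: 4·3 = 12 | 4·1+1·8 = 12
gcd(4,4,1) = 1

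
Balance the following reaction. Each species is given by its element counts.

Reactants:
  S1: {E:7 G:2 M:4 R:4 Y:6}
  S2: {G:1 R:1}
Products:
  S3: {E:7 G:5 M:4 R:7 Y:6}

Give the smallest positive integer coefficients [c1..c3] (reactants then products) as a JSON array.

Coefficients: [1, 3, 1]

E: 1·7+3·0 = 7 | 1·7 = 7
G: 1·2+3·1 = 5 | 1·5 = 5
M: 1·4+3·0 = 4 | 1·4 = 4
R: 1·4+3·1 = 7 | 1·7 = 7
Y: 1·6+3·0 = 6 | 1·6 = 6
gcd(1,3,1) = 1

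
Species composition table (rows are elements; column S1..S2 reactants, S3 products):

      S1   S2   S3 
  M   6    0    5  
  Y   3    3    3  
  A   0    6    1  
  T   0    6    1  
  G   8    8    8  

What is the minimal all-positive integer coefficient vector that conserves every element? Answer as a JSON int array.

M: 5·6+1·0 = 30 | 6·5 = 30
Y: 5·3+1·3 = 18 | 6·3 = 18
A: 5·0+1·6 = 6 | 6·1 = 6
T: 5·0+1·6 = 6 | 6·1 = 6
G: 5·8+1·8 = 48 | 6·8 = 48
gcd(5,1,6) = 1

Coefficients: [5, 1, 6]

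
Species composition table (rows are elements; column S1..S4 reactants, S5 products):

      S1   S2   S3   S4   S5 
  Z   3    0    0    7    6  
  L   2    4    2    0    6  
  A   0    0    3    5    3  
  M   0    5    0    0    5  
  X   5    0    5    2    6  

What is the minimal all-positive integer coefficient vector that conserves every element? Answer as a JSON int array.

Z: 5·3+6·0+1·0+3·7 = 36 | 6·6 = 36
L: 5·2+6·4+1·2+3·0 = 36 | 6·6 = 36
A: 5·0+6·0+1·3+3·5 = 18 | 6·3 = 18
M: 5·0+6·5+1·0+3·0 = 30 | 6·5 = 30
X: 5·5+6·0+1·5+3·2 = 36 | 6·6 = 36
gcd(5,6,1,3,6) = 1

Coefficients: [5, 6, 1, 3, 6]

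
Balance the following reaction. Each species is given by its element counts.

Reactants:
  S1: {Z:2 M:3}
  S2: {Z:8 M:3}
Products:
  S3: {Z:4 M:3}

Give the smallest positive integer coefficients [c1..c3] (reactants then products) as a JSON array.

Coefficients: [2, 1, 3]

Z: 2·2+1·8 = 12 | 3·4 = 12
M: 2·3+1·3 = 9 | 3·3 = 9
gcd(2,1,3) = 1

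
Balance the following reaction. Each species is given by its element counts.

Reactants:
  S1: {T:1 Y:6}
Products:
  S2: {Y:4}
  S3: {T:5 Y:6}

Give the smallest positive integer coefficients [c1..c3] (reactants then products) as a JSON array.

Coefficients: [5, 6, 1]

T: 5·1 = 5 | 6·0+1·5 = 5
Y: 5·6 = 30 | 6·4+1·6 = 30
gcd(5,6,1) = 1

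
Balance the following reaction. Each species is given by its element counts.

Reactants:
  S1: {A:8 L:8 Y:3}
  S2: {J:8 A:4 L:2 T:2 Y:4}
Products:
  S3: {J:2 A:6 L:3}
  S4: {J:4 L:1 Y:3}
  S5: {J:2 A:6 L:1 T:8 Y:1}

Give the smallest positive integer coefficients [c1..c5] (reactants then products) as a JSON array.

Coefficients: [1, 4, 3, 6, 1]

J: 1·0+4·8 = 32 | 3·2+6·4+1·2 = 32
A: 1·8+4·4 = 24 | 3·6+6·0+1·6 = 24
L: 1·8+4·2 = 16 | 3·3+6·1+1·1 = 16
T: 1·0+4·2 = 8 | 3·0+6·0+1·8 = 8
Y: 1·3+4·4 = 19 | 3·0+6·3+1·1 = 19
gcd(1,4,3,6,1) = 1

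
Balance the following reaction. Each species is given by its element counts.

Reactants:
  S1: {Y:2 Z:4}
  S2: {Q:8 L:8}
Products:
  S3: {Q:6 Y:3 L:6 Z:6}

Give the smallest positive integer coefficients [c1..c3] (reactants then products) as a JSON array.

Q: 6·0+3·8 = 24 | 4·6 = 24
Y: 6·2+3·0 = 12 | 4·3 = 12
L: 6·0+3·8 = 24 | 4·6 = 24
Z: 6·4+3·0 = 24 | 4·6 = 24
gcd(6,3,4) = 1

Coefficients: [6, 3, 4]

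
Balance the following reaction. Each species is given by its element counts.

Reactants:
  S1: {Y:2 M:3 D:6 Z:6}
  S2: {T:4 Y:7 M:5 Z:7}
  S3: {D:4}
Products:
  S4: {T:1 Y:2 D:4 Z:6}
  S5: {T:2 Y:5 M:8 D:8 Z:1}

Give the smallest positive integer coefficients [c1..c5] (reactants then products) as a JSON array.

Coefficients: [2, 2, 5, 4, 2]

T: 2·0+2·4+5·0 = 8 | 4·1+2·2 = 8
Y: 2·2+2·7+5·0 = 18 | 4·2+2·5 = 18
M: 2·3+2·5+5·0 = 16 | 4·0+2·8 = 16
D: 2·6+2·0+5·4 = 32 | 4·4+2·8 = 32
Z: 2·6+2·7+5·0 = 26 | 4·6+2·1 = 26
gcd(2,2,5,4,2) = 1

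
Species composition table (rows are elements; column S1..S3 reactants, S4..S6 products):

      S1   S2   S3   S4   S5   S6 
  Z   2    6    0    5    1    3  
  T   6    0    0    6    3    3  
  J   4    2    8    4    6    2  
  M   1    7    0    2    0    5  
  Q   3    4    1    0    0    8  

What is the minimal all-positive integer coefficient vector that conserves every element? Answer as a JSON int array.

Z: 5·2+2·6+1·0 = 22 | 2·5+3·1+3·3 = 22
T: 5·6+2·0+1·0 = 30 | 2·6+3·3+3·3 = 30
J: 5·4+2·2+1·8 = 32 | 2·4+3·6+3·2 = 32
M: 5·1+2·7+1·0 = 19 | 2·2+3·0+3·5 = 19
Q: 5·3+2·4+1·1 = 24 | 2·0+3·0+3·8 = 24
gcd(5,2,1,2,3,3) = 1

Coefficients: [5, 2, 1, 2, 3, 3]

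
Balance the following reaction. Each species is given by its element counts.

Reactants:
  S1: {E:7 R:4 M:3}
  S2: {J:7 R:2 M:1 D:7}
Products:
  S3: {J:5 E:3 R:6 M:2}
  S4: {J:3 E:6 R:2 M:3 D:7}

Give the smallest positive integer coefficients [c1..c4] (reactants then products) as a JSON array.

Coefficients: [6, 5, 4, 5]

J: 6·0+5·7 = 35 | 4·5+5·3 = 35
E: 6·7+5·0 = 42 | 4·3+5·6 = 42
R: 6·4+5·2 = 34 | 4·6+5·2 = 34
M: 6·3+5·1 = 23 | 4·2+5·3 = 23
D: 6·0+5·7 = 35 | 4·0+5·7 = 35
gcd(6,5,4,5) = 1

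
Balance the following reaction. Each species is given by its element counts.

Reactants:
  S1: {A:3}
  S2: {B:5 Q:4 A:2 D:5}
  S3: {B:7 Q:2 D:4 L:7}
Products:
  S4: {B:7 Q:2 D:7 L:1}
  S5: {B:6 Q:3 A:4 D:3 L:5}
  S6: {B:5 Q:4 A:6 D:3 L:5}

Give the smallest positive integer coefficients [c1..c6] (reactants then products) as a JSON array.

B: 6·0+4·5+4·7 = 48 | 3·7+2·6+3·5 = 48
Q: 6·0+4·4+4·2 = 24 | 3·2+2·3+3·4 = 24
A: 6·3+4·2+4·0 = 26 | 3·0+2·4+3·6 = 26
D: 6·0+4·5+4·4 = 36 | 3·7+2·3+3·3 = 36
L: 6·0+4·0+4·7 = 28 | 3·1+2·5+3·5 = 28
gcd(6,4,4,3,2,3) = 1

Coefficients: [6, 4, 4, 3, 2, 3]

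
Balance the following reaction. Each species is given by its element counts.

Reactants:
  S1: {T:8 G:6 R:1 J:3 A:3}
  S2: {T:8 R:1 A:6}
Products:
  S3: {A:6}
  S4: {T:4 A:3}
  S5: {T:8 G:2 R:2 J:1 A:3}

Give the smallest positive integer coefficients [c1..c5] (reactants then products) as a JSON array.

Coefficients: [1, 5, 1, 6, 3]

T: 1·8+5·8 = 48 | 1·0+6·4+3·8 = 48
G: 1·6+5·0 = 6 | 1·0+6·0+3·2 = 6
R: 1·1+5·1 = 6 | 1·0+6·0+3·2 = 6
J: 1·3+5·0 = 3 | 1·0+6·0+3·1 = 3
A: 1·3+5·6 = 33 | 1·6+6·3+3·3 = 33
gcd(1,5,1,6,3) = 1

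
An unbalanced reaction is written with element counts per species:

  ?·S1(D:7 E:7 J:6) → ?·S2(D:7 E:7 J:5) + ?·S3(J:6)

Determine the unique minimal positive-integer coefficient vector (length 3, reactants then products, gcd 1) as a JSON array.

Coefficients: [6, 6, 1]

D: 6·7 = 42 | 6·7+1·0 = 42
E: 6·7 = 42 | 6·7+1·0 = 42
J: 6·6 = 36 | 6·5+1·6 = 36
gcd(6,6,1) = 1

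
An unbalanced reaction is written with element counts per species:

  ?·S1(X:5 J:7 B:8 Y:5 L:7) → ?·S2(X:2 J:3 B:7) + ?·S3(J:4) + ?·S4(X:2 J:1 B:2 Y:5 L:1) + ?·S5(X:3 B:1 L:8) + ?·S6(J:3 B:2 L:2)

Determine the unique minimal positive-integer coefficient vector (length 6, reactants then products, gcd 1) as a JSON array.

X: 5·5 = 25 | 3·2+3·0+5·2+3·3+3·0 = 25
J: 5·7 = 35 | 3·3+3·4+5·1+3·0+3·3 = 35
B: 5·8 = 40 | 3·7+3·0+5·2+3·1+3·2 = 40
Y: 5·5 = 25 | 3·0+3·0+5·5+3·0+3·0 = 25
L: 5·7 = 35 | 3·0+3·0+5·1+3·8+3·2 = 35
gcd(5,3,3,5,3,3) = 1

Coefficients: [5, 3, 3, 5, 3, 3]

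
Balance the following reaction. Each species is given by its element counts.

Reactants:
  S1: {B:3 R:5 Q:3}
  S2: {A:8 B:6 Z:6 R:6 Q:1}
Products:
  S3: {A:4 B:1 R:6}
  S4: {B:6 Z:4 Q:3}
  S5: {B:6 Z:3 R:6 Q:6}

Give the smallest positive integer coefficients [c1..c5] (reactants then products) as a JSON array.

A: 6·0+3·8 = 24 | 6·4+3·0+2·0 = 24
B: 6·3+3·6 = 36 | 6·1+3·6+2·6 = 36
Z: 6·0+3·6 = 18 | 6·0+3·4+2·3 = 18
R: 6·5+3·6 = 48 | 6·6+3·0+2·6 = 48
Q: 6·3+3·1 = 21 | 6·0+3·3+2·6 = 21
gcd(6,3,6,3,2) = 1

Coefficients: [6, 3, 6, 3, 2]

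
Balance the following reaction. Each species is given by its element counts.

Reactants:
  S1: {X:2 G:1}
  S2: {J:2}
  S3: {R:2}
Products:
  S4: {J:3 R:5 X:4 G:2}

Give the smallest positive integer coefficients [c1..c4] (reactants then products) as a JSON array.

Coefficients: [4, 3, 5, 2]

J: 4·0+3·2+5·0 = 6 | 2·3 = 6
R: 4·0+3·0+5·2 = 10 | 2·5 = 10
X: 4·2+3·0+5·0 = 8 | 2·4 = 8
G: 4·1+3·0+5·0 = 4 | 2·2 = 4
gcd(4,3,5,2) = 1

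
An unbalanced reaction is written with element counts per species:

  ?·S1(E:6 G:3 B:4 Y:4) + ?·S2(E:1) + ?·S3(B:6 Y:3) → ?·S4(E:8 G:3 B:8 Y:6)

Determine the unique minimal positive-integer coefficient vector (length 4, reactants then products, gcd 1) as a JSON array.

Coefficients: [3, 6, 2, 3]

E: 3·6+6·1+2·0 = 24 | 3·8 = 24
G: 3·3+6·0+2·0 = 9 | 3·3 = 9
B: 3·4+6·0+2·6 = 24 | 3·8 = 24
Y: 3·4+6·0+2·3 = 18 | 3·6 = 18
gcd(3,6,2,3) = 1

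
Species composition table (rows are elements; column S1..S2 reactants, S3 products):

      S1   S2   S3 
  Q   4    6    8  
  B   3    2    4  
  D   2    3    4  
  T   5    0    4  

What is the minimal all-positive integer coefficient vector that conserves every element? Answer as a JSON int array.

Coefficients: [4, 4, 5]

Q: 4·4+4·6 = 40 | 5·8 = 40
B: 4·3+4·2 = 20 | 5·4 = 20
D: 4·2+4·3 = 20 | 5·4 = 20
T: 4·5+4·0 = 20 | 5·4 = 20
gcd(4,4,5) = 1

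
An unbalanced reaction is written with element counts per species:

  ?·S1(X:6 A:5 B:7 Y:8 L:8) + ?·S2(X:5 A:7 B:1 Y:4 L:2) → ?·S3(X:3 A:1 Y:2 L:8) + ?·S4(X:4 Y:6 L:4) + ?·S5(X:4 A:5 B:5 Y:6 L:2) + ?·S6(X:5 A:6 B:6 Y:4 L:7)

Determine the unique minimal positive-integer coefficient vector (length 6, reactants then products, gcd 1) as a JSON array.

X: 5·6+2·5 = 40 | 2·3+1·4+5·4+2·5 = 40
A: 5·5+2·7 = 39 | 2·1+1·0+5·5+2·6 = 39
B: 5·7+2·1 = 37 | 2·0+1·0+5·5+2·6 = 37
Y: 5·8+2·4 = 48 | 2·2+1·6+5·6+2·4 = 48
L: 5·8+2·2 = 44 | 2·8+1·4+5·2+2·7 = 44
gcd(5,2,2,1,5,2) = 1

Coefficients: [5, 2, 2, 1, 5, 2]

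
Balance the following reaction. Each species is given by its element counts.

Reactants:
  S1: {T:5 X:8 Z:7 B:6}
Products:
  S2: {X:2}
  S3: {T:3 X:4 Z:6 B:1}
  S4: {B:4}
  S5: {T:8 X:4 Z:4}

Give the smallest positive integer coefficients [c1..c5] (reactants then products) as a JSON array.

T: 4·5 = 20 | 6·0+4·3+5·0+1·8 = 20
X: 4·8 = 32 | 6·2+4·4+5·0+1·4 = 32
Z: 4·7 = 28 | 6·0+4·6+5·0+1·4 = 28
B: 4·6 = 24 | 6·0+4·1+5·4+1·0 = 24
gcd(4,6,4,5,1) = 1

Coefficients: [4, 6, 4, 5, 1]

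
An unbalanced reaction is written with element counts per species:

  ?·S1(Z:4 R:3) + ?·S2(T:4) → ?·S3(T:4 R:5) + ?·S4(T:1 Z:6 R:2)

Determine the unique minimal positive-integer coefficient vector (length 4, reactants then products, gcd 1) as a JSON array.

T: 6·0+3·4 = 12 | 2·4+4·1 = 12
Z: 6·4+3·0 = 24 | 2·0+4·6 = 24
R: 6·3+3·0 = 18 | 2·5+4·2 = 18
gcd(6,3,2,4) = 1

Coefficients: [6, 3, 2, 4]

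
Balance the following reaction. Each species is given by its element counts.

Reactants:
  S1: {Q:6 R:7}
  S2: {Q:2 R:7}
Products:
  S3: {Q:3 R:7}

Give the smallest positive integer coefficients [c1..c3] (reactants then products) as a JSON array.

Q: 1·6+3·2 = 12 | 4·3 = 12
R: 1·7+3·7 = 28 | 4·7 = 28
gcd(1,3,4) = 1

Coefficients: [1, 3, 4]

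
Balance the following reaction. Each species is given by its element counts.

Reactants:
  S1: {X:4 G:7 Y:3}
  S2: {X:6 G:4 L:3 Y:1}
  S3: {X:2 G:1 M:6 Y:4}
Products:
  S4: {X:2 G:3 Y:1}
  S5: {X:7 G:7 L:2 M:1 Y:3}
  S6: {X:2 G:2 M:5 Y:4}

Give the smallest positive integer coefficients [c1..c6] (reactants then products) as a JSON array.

Coefficients: [5, 4, 6, 1, 6, 6]

X: 5·4+4·6+6·2 = 56 | 1·2+6·7+6·2 = 56
G: 5·7+4·4+6·1 = 57 | 1·3+6·7+6·2 = 57
L: 5·0+4·3+6·0 = 12 | 1·0+6·2+6·0 = 12
M: 5·0+4·0+6·6 = 36 | 1·0+6·1+6·5 = 36
Y: 5·3+4·1+6·4 = 43 | 1·1+6·3+6·4 = 43
gcd(5,4,6,1,6,6) = 1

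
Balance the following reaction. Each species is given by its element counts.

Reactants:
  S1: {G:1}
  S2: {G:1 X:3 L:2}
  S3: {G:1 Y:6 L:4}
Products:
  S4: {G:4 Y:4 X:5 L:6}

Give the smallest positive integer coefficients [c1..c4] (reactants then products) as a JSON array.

G: 5·1+5·1+2·1 = 12 | 3·4 = 12
Y: 5·0+5·0+2·6 = 12 | 3·4 = 12
X: 5·0+5·3+2·0 = 15 | 3·5 = 15
L: 5·0+5·2+2·4 = 18 | 3·6 = 18
gcd(5,5,2,3) = 1

Coefficients: [5, 5, 2, 3]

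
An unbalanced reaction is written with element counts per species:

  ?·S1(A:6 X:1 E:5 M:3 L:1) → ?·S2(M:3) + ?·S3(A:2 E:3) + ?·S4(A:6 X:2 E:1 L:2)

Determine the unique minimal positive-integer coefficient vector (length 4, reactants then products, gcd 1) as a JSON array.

A: 2·6 = 12 | 2·0+3·2+1·6 = 12
X: 2·1 = 2 | 2·0+3·0+1·2 = 2
E: 2·5 = 10 | 2·0+3·3+1·1 = 10
M: 2·3 = 6 | 2·3+3·0+1·0 = 6
L: 2·1 = 2 | 2·0+3·0+1·2 = 2
gcd(2,2,3,1) = 1

Coefficients: [2, 2, 3, 1]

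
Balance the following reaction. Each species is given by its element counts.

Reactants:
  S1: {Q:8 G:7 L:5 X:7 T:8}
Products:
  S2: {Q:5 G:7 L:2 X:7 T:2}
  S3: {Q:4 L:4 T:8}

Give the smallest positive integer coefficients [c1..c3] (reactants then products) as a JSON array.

Coefficients: [4, 4, 3]

Q: 4·8 = 32 | 4·5+3·4 = 32
G: 4·7 = 28 | 4·7+3·0 = 28
L: 4·5 = 20 | 4·2+3·4 = 20
X: 4·7 = 28 | 4·7+3·0 = 28
T: 4·8 = 32 | 4·2+3·8 = 32
gcd(4,4,3) = 1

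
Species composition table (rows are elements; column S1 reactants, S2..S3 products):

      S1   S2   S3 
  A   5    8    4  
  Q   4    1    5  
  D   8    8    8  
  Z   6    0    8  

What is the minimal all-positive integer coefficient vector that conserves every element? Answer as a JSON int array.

Coefficients: [4, 1, 3]

A: 4·5 = 20 | 1·8+3·4 = 20
Q: 4·4 = 16 | 1·1+3·5 = 16
D: 4·8 = 32 | 1·8+3·8 = 32
Z: 4·6 = 24 | 1·0+3·8 = 24
gcd(4,1,3) = 1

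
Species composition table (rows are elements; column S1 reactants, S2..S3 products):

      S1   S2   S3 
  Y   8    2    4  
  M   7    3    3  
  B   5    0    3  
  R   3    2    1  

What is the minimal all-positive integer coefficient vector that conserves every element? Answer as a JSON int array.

Coefficients: [3, 2, 5]

Y: 3·8 = 24 | 2·2+5·4 = 24
M: 3·7 = 21 | 2·3+5·3 = 21
B: 3·5 = 15 | 2·0+5·3 = 15
R: 3·3 = 9 | 2·2+5·1 = 9
gcd(3,2,5) = 1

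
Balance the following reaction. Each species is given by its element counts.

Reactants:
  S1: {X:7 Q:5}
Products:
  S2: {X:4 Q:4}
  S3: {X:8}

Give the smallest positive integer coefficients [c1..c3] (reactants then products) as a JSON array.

Coefficients: [4, 5, 1]

X: 4·7 = 28 | 5·4+1·8 = 28
Q: 4·5 = 20 | 5·4+1·0 = 20
gcd(4,5,1) = 1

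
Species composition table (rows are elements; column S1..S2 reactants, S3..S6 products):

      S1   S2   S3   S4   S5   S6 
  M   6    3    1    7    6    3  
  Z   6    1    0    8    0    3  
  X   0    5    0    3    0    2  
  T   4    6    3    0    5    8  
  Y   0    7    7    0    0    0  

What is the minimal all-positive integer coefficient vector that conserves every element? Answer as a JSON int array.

Coefficients: [5, 3, 3, 3, 1, 3]

M: 5·6+3·3 = 39 | 3·1+3·7+1·6+3·3 = 39
Z: 5·6+3·1 = 33 | 3·0+3·8+1·0+3·3 = 33
X: 5·0+3·5 = 15 | 3·0+3·3+1·0+3·2 = 15
T: 5·4+3·6 = 38 | 3·3+3·0+1·5+3·8 = 38
Y: 5·0+3·7 = 21 | 3·7+3·0+1·0+3·0 = 21
gcd(5,3,3,3,1,3) = 1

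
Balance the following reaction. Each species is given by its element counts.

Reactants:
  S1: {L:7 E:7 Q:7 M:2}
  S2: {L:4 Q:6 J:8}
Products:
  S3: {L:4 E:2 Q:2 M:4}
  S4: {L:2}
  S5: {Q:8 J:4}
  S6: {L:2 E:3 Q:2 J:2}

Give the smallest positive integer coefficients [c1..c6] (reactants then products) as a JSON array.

L: 2·7+2·4 = 22 | 1·4+5·2+2·0+4·2 = 22
E: 2·7+2·0 = 14 | 1·2+5·0+2·0+4·3 = 14
Q: 2·7+2·6 = 26 | 1·2+5·0+2·8+4·2 = 26
M: 2·2+2·0 = 4 | 1·4+5·0+2·0+4·0 = 4
J: 2·0+2·8 = 16 | 1·0+5·0+2·4+4·2 = 16
gcd(2,2,1,5,2,4) = 1

Coefficients: [2, 2, 1, 5, 2, 4]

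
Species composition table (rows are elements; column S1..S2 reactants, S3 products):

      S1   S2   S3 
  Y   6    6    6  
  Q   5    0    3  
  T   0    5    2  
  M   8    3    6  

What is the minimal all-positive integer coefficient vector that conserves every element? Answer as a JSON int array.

Coefficients: [3, 2, 5]

Y: 3·6+2·6 = 30 | 5·6 = 30
Q: 3·5+2·0 = 15 | 5·3 = 15
T: 3·0+2·5 = 10 | 5·2 = 10
M: 3·8+2·3 = 30 | 5·6 = 30
gcd(3,2,5) = 1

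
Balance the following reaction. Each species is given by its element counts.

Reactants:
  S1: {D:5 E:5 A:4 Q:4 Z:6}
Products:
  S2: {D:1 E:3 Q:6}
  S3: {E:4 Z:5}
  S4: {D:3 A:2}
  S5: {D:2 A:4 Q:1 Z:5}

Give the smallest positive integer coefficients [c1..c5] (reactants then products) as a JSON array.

D: 5·5 = 25 | 3·1+4·0+6·3+2·2 = 25
E: 5·5 = 25 | 3·3+4·4+6·0+2·0 = 25
A: 5·4 = 20 | 3·0+4·0+6·2+2·4 = 20
Q: 5·4 = 20 | 3·6+4·0+6·0+2·1 = 20
Z: 5·6 = 30 | 3·0+4·5+6·0+2·5 = 30
gcd(5,3,4,6,2) = 1

Coefficients: [5, 3, 4, 6, 2]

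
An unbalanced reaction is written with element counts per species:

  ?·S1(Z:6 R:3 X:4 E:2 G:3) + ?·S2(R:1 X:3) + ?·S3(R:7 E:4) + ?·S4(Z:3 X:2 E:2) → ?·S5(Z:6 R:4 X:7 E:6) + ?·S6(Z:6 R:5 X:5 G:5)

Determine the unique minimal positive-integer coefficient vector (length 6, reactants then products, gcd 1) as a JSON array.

Z: 5·6+6·0+2·0+6·3 = 48 | 5·6+3·6 = 48
R: 5·3+6·1+2·7+6·0 = 35 | 5·4+3·5 = 35
X: 5·4+6·3+2·0+6·2 = 50 | 5·7+3·5 = 50
E: 5·2+6·0+2·4+6·2 = 30 | 5·6+3·0 = 30
G: 5·3+6·0+2·0+6·0 = 15 | 5·0+3·5 = 15
gcd(5,6,2,6,5,3) = 1

Coefficients: [5, 6, 2, 6, 5, 3]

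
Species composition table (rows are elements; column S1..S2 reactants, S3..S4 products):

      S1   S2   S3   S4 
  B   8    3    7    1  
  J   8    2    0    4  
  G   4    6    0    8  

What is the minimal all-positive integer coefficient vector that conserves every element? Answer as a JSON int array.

Coefficients: [1, 6, 3, 5]

B: 1·8+6·3 = 26 | 3·7+5·1 = 26
J: 1·8+6·2 = 20 | 3·0+5·4 = 20
G: 1·4+6·6 = 40 | 3·0+5·8 = 40
gcd(1,6,3,5) = 1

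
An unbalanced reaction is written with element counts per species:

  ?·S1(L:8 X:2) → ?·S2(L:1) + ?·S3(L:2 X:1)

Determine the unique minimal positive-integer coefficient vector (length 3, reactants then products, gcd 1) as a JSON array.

L: 1·8 = 8 | 4·1+2·2 = 8
X: 1·2 = 2 | 4·0+2·1 = 2
gcd(1,4,2) = 1

Coefficients: [1, 4, 2]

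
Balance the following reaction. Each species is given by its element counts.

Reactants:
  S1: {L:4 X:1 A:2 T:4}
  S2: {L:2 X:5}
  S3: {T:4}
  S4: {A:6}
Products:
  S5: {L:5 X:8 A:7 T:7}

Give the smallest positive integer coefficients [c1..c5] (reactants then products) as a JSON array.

Coefficients: [2, 6, 5, 4, 4]

L: 2·4+6·2+5·0+4·0 = 20 | 4·5 = 20
X: 2·1+6·5+5·0+4·0 = 32 | 4·8 = 32
A: 2·2+6·0+5·0+4·6 = 28 | 4·7 = 28
T: 2·4+6·0+5·4+4·0 = 28 | 4·7 = 28
gcd(2,6,5,4,4) = 1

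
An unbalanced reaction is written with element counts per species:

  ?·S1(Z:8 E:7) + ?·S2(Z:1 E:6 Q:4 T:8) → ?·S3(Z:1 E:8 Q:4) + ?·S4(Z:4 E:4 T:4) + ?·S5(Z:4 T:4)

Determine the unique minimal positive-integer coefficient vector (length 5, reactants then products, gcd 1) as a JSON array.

Coefficients: [4, 4, 4, 5, 3]

Z: 4·8+4·1 = 36 | 4·1+5·4+3·4 = 36
E: 4·7+4·6 = 52 | 4·8+5·4+3·0 = 52
Q: 4·0+4·4 = 16 | 4·4+5·0+3·0 = 16
T: 4·0+4·8 = 32 | 4·0+5·4+3·4 = 32
gcd(4,4,4,5,3) = 1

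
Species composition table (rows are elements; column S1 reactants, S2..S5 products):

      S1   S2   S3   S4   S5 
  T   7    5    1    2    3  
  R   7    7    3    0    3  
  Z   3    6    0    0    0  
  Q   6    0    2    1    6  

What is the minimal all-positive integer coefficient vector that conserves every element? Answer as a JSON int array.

Coefficients: [6, 3, 3, 6, 4]

T: 6·7 = 42 | 3·5+3·1+6·2+4·3 = 42
R: 6·7 = 42 | 3·7+3·3+6·0+4·3 = 42
Z: 6·3 = 18 | 3·6+3·0+6·0+4·0 = 18
Q: 6·6 = 36 | 3·0+3·2+6·1+4·6 = 36
gcd(6,3,3,6,4) = 1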